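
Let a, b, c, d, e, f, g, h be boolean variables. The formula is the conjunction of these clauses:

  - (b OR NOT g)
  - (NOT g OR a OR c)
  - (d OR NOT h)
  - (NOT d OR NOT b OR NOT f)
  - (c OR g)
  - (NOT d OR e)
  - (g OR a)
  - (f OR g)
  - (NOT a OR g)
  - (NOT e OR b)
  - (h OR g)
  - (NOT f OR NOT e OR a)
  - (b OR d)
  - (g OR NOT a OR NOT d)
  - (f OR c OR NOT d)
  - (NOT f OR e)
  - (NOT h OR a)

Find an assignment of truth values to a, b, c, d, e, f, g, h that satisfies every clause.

a=False, b=True, c=True, d=True, e=True, f=False, g=True, h=False

Check each clause:
  1. (NOT g OR b) — b is true.
  2. (a OR NOT g OR c) — c is true.
  3. (d OR NOT h) — NOT h is true.
  4. (NOT f OR NOT d OR NOT b) — NOT f is true.
  5. (c OR g) — c is true.
  6. (NOT d OR e) — e is true.
  7. (g OR a) — g is true.
  8. (g OR f) — g is true.
  9. (NOT a OR g) — NOT a is true.
  10. (NOT e OR b) — b is true.
  11. (h OR g) — g is true.
  12. (a OR NOT f OR NOT e) — NOT f is true.
  13. (d OR b) — b is true.
  14. (g OR NOT d OR NOT a) — NOT a is true.
  15. (c OR f OR NOT d) — c is true.
  16. (e OR NOT f) — NOT f is true.
  17. (NOT h OR a) — NOT h is true.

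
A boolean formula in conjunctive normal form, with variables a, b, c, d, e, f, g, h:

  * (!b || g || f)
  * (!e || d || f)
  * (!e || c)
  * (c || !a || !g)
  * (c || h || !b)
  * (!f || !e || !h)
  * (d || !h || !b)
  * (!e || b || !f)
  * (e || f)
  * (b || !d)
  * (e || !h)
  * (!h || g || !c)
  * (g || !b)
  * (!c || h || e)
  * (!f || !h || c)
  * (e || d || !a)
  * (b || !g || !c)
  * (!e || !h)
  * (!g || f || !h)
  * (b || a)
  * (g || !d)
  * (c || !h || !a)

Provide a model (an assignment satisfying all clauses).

a=0  b=1  c=1  d=1  e=1  f=0  g=1  h=0

Set a = False and propagate.
  then b is forced to True.
  then g is forced to True.
Try c = True.
The remaining clauses are satisfied by d = True, e = True, f = False, h = False.
Every clause has at least one true literal under this assignment.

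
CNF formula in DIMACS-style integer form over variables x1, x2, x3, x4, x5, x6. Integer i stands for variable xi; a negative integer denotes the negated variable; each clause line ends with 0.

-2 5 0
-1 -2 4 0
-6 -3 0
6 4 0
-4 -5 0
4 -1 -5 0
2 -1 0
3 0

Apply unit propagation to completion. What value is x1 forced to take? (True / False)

False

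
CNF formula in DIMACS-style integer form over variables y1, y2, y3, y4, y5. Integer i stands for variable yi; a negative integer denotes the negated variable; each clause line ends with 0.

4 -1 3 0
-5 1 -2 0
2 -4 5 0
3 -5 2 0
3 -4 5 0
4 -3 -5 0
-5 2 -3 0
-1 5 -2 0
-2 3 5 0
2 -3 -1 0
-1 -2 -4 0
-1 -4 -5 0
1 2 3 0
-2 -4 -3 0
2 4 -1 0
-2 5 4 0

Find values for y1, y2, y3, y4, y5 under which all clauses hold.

y1 = F, y2 = F, y3 = T, y4 = F, y5 = F

Check each clause:
  1. (y4 OR NOT y1 OR y3) — y3 is true.
  2. (NOT y5 OR y1 OR NOT y2) — NOT y5 is true.
  3. (y2 OR NOT y4 OR y5) — NOT y4 is true.
  4. (y3 OR NOT y5 OR y2) — y3 is true.
  5. (NOT y4 OR y5 OR y3) — y3 is true.
  6. (NOT y3 OR NOT y5 OR y4) — NOT y5 is true.
  7. (y2 OR NOT y3 OR NOT y5) — NOT y5 is true.
  8. (y5 OR NOT y1 OR NOT y2) — NOT y1 is true.
  9. (y3 OR NOT y2 OR y5) — y3 is true.
  10. (y2 OR NOT y3 OR NOT y1) — NOT y1 is true.
  11. (NOT y4 OR NOT y1 OR NOT y2) — NOT y4 is true.
  12. (NOT y5 OR NOT y1 OR NOT y4) — NOT y5 is true.
  13. (y1 OR y2 OR y3) — y3 is true.
  14. (NOT y2 OR NOT y4 OR NOT y3) — NOT y4 is true.
  15. (NOT y1 OR y2 OR y4) — NOT y1 is true.
  16. (NOT y2 OR y4 OR y5) — NOT y2 is true.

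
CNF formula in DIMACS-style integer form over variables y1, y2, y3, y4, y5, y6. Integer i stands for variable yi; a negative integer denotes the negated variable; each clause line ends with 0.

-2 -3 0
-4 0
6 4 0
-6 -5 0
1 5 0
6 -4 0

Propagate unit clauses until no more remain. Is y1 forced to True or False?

True

Unit clause (!y4) sets y4 = False.
In (y4 || y6), y4 is now false; y6 must hold, so y6 = True.
(!y5 || !y6) with y6 = True leaves only !y5, so y5 = False.
(y5 || y1): since y5 = False, the clause reduces to (y1). y1 = True.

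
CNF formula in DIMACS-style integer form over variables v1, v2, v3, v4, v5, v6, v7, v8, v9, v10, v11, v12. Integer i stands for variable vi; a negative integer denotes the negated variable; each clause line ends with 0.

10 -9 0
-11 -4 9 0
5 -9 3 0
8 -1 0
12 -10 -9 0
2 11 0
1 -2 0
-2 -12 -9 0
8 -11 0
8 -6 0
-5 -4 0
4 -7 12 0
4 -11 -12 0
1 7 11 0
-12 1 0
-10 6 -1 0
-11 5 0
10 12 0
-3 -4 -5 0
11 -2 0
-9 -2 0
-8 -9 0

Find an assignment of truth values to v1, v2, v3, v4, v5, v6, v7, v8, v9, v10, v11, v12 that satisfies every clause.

v1 = 1, v2 = 0, v3 = 1, v4 = 0, v5 = 1, v6 = 1, v7 = 0, v8 = 1, v9 = 0, v10 = 1, v11 = 1, v12 = 0

Check each clause:
  1. (v10 \/ ~v9) — v10 is true.
  2. (v9 \/ ~v4 \/ ~v11) — ~v4 is true.
  3. (v5 \/ ~v9 \/ v3) — v3 is true.
  4. (~v1 \/ v8) — v8 is true.
  5. (~v9 \/ ~v10 \/ v12) — ~v9 is true.
  6. (v11 \/ v2) — v11 is true.
  7. (~v2 \/ v1) — v1 is true.
  8. (~v12 \/ ~v9 \/ ~v2) — ~v12 is true.
  9. (~v11 \/ v8) — v8 is true.
  10. (~v6 \/ v8) — v8 is true.
  11. (~v5 \/ ~v4) — ~v4 is true.
  12. (~v7 \/ v12 \/ v4) — ~v7 is true.
  13. (~v12 \/ ~v11 \/ v4) — ~v12 is true.
  14. (v7 \/ v11 \/ v1) — v1 is true.
  15. (v1 \/ ~v12) — v1 is true.
  16. (~v1 \/ v6 \/ ~v10) — v6 is true.
  17. (~v11 \/ v5) — v5 is true.
  18. (v10 \/ v12) — v10 is true.
  19. (~v4 \/ ~v3 \/ ~v5) — ~v4 is true.
  20. (v11 \/ ~v2) — v11 is true.
  21. (~v9 \/ ~v2) — ~v2 is true.
  22. (~v8 \/ ~v9) — ~v9 is true.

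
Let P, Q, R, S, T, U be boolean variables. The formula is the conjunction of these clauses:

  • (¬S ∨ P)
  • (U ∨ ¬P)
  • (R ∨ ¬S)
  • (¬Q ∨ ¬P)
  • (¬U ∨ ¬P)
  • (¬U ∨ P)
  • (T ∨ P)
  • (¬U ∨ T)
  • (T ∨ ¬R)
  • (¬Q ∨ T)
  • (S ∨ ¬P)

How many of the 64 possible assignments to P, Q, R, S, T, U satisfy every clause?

4

Satisfying assignments:
  P=0 Q=0 R=0 S=0 T=1 U=0
  P=0 Q=0 R=1 S=0 T=1 U=0
  P=0 Q=1 R=0 S=0 T=1 U=0
  P=0 Q=1 R=1 S=0 T=1 U=0
That's 4 in total.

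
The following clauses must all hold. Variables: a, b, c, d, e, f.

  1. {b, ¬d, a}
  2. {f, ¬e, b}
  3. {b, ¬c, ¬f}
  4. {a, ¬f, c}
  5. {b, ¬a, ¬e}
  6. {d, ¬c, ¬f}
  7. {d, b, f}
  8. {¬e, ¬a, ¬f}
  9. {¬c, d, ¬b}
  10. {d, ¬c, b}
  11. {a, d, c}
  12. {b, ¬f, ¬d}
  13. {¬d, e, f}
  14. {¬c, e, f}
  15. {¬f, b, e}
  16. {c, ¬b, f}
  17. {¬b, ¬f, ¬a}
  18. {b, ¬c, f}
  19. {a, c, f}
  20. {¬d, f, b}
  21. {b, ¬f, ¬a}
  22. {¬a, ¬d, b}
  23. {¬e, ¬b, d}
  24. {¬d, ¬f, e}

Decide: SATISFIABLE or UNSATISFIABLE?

Set a = False and propagate.
Try b = True.
The remaining clauses are satisfied by c = True, d = True, e = True, f = False.
Every clause has at least one true literal under this assignment.
So a=False, b=True, c=True, d=True, e=True, f=False is a satisfying assignment.

SATISFIABLE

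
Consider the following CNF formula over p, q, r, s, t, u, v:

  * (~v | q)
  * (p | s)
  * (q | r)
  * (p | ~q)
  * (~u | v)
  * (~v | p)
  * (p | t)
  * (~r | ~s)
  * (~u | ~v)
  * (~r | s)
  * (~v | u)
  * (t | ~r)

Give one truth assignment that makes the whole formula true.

Pure literal: p appears only positively; assign p = True.
t occurs only positively in the remaining clauses — set t = True.
Branch on q: take q = True.
Set r = False and propagate.
The remaining clauses are satisfied by s = False, u = False, v = False.
Check each clause:
  1. (~v | q) — ~v is true.
  2. (p | s) — p is true.
  3. (r | q) — q is true.
  4. (p | ~q) — p is true.
  5. (~u | v) — ~u is true.
  6. (p | ~v) — ~v is true.
  7. (p | t) — p is true.
  8. (~s | ~r) — ~s is true.
  9. (~v | ~u) — ~v is true.
  10. (s | ~r) — ~r is true.
  11. (~v | u) — ~v is true.
  12. (t | ~r) — t is true.

p=True, q=True, r=False, s=False, t=True, u=False, v=False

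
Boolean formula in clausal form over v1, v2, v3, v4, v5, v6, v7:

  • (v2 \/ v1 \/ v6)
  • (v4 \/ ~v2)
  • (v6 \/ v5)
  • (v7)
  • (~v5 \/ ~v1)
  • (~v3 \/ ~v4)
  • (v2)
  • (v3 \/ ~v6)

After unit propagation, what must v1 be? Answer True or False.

Unit clause (v7) sets v7 = True.
Unit clause (v2) sets v2 = True.
(~v2 \/ v4) with v2 = True leaves only v4, so v4 = True.
(~v4 \/ ~v3) with v4 = True leaves only ~v3, so v3 = False.
(v3 \/ ~v6): since v3 = False, the clause reduces to (~v6). v6 = False.
(v5 \/ v6): since v6 = False, the clause reduces to (v5). v5 = True.
From (~v5 \/ ~v1) and v5 = True: v1 = False.

False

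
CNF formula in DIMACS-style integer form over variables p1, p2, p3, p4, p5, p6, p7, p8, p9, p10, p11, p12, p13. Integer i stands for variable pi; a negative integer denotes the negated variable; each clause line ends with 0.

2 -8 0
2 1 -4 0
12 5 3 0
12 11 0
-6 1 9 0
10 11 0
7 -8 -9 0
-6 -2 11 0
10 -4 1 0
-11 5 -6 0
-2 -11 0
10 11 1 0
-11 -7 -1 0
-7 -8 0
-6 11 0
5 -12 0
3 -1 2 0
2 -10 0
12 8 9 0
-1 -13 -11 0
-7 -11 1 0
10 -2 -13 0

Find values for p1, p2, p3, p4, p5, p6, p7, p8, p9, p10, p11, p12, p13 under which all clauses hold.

p1=True, p2=True, p3=False, p4=False, p5=True, p6=False, p7=True, p8=False, p9=False, p10=True, p11=False, p12=True, p13=False

p4 occurs only negated in the remaining clauses — set p4 = False.
p5 occurs only positively in the remaining clauses — set p5 = True.
Set p1 = True and propagate.
Branch on p2: take p2 = True.
  then p11 is forced to False.
  then p12 is forced to True.
  then p10 is forced to True.
  then p6 is forced to False.
Try p7 = True.
  then p8 is forced to False.
p3, p9, p13 are now unconstrained; take p3 = False, p9 = False, p13 = False.
Every clause has at least one true literal under this assignment.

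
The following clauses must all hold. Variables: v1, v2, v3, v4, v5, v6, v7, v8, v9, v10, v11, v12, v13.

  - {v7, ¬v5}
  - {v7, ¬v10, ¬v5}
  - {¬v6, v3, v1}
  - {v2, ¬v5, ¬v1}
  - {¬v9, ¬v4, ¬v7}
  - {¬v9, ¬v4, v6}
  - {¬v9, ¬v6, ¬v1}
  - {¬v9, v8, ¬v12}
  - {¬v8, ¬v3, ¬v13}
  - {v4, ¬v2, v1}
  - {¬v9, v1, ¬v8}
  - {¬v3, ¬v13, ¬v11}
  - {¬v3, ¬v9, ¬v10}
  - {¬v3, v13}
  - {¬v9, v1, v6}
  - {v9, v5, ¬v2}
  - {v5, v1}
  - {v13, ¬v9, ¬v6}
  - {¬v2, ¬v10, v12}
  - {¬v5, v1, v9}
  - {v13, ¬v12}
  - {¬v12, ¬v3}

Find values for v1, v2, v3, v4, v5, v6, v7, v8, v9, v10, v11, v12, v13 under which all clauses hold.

v1 = T  v2 = F  v3 = F  v4 = F  v5 = F  v6 = F  v7 = T  v8 = F  v9 = F  v10 = F  v11 = T  v12 = T  v13 = T

Check each clause:
  1. {¬v5, v7} — ¬v5 is true.
  2. {¬v5, ¬v10, v7} — ¬v5 is true.
  3. {v3, ¬v6, v1} — v1 is true.
  4. {v2, ¬v1, ¬v5} — ¬v5 is true.
  5. {¬v4, ¬v9, ¬v7} — ¬v4 is true.
  6. {¬v9, v6, ¬v4} — ¬v4 is true.
  7. {¬v1, ¬v9, ¬v6} — ¬v6 is true.
  8. {¬v12, ¬v9, v8} — ¬v9 is true.
  9. {¬v8, ¬v3, ¬v13} — ¬v8 is true.
  10. {v1, v4, ¬v2} — v1 is true.
  11. {¬v9, ¬v8, v1} — ¬v8 is true.
  12. {¬v13, ¬v3, ¬v11} — ¬v3 is true.
  13. {¬v3, ¬v9, ¬v10} — ¬v3 is true.
  14. {¬v3, v13} — ¬v3 is true.
  15. {v6, ¬v9, v1} — v1 is true.
  16. {¬v2, v9, v5} — ¬v2 is true.
  17. {v1, v5} — v1 is true.
  18. {v13, ¬v9, ¬v6} — ¬v6 is true.
  19. {¬v2, ¬v10, v12} — v12 is true.
  20. {v1, ¬v5, v9} — ¬v5 is true.
  21. {¬v12, v13} — v13 is true.
  22. {¬v12, ¬v3} — ¬v3 is true.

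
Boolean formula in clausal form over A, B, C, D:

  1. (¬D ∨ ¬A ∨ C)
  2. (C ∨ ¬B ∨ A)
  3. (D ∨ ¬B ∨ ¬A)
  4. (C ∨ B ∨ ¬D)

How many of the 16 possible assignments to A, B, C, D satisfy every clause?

9

Case analysis on A and B:
  A=1, B=1: remaining (C,D) ∈ {(1,1)} — 1.
  A=1, B=0: remaining (C,D) ∈ {(0,0); (1,0); (1,1)} — 3.
  A=0, B=1: remaining (C,D) ∈ {(1,0); (1,1)} — 2.
  A=0, B=0: remaining (C,D) ∈ {(0,0); (1,0); (1,1)} — 3.
Total: 1 + 3 + 2 + 3 = 9.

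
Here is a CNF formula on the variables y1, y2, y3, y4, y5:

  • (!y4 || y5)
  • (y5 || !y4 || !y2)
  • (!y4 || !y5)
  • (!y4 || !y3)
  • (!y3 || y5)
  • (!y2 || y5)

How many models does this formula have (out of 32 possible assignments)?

10

Split on y5, then y4.
  y5=T, y4=T: a clause becomes empty — 0.
  y5=T, y4=F: y1, y2, y3 free → 2^3 = 8.
  y5=F, y4=T: a clause becomes empty — 0.
  y5=F, y4=F: remaining (y1,y2,y3) ∈ {(F,F,F); (T,F,F)} — 2.
Total: 0 + 8 + 0 + 2 = 10.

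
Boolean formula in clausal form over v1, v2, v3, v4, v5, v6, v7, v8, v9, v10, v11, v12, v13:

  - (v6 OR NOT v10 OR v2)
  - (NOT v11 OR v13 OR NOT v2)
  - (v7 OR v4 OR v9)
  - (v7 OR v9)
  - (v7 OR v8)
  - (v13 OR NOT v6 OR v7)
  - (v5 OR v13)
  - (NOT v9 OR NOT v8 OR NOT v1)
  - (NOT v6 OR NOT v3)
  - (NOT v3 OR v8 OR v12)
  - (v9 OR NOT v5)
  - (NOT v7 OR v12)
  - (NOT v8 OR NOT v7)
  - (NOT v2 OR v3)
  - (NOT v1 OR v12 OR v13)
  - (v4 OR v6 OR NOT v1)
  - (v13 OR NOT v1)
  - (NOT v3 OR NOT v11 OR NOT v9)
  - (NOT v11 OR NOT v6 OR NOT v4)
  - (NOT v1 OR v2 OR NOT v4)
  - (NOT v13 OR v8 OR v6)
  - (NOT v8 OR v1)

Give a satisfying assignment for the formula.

v1 = False, v2 = False, v3 = False, v4 = True, v5 = True, v6 = False, v7 = True, v8 = False, v9 = True, v10 = False, v11 = False, v12 = True, v13 = False

Pure literal: v10 appears only negated; assign v10 = False.
Pure literal: v11 appears only negated; assign v11 = False.
Branch on v1: take v1 = False.
  then v8 is forced to False.
  then v7 is forced to True.
  then v12 is forced to True.
For the remaining variables, v2 = False, v3 = False, v4 = True, v5 = True, v6 = False, v9 = True, v13 = False works.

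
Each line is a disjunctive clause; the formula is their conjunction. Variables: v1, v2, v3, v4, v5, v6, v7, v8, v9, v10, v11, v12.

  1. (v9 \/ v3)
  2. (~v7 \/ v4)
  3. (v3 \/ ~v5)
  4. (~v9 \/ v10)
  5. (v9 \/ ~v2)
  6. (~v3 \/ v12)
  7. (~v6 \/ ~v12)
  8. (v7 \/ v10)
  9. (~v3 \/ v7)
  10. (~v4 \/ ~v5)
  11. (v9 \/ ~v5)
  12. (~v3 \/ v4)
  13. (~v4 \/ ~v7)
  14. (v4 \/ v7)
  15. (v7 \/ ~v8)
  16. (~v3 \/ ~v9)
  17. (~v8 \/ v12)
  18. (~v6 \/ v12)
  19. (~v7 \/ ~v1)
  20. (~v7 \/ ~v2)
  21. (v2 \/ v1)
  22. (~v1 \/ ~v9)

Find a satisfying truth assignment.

v1=F  v2=T  v3=F  v4=T  v5=F  v6=F  v7=F  v8=F  v9=T  v10=T  v11=F  v12=T

v5 occurs only negated in the remaining clauses — set v5 = False.
v6 occurs only negated in the remaining clauses — set v6 = False.
Try v1 = False.
  then v2 is forced to True.
  then v9 is forced to True.
  then v10 is forced to True.
  then v3 is forced to False.
  then v7 is forced to False.
  then v4 is forced to True.
  then v8 is forced to False.
v11, v12 are now unconstrained; take v11 = False, v12 = True.
Every clause has at least one true literal under this assignment.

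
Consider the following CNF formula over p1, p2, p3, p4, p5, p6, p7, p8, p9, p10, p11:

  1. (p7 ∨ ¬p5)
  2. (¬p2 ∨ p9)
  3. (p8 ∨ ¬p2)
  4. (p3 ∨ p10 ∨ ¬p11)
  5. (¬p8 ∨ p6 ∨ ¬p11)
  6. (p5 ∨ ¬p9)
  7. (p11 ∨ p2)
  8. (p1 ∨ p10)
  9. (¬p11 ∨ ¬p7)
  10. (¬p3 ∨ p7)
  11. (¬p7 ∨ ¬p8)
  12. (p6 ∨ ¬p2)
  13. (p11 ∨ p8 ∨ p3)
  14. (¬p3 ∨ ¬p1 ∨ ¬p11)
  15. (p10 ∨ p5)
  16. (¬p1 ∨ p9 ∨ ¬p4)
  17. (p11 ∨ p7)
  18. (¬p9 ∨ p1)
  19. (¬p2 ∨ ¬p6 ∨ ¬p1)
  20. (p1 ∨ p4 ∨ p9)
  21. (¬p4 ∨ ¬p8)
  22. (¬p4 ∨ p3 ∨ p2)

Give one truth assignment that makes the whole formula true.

p1=1, p2=0, p3=0, p4=0, p5=0, p6=0, p7=0, p8=0, p9=0, p10=1, p11=1

Pure literal: p10 appears only positively; assign p10 = True.
Branch on p1: take p1 = True.
Branch on p2: take p2 = False.
  then p11 is forced to True.
  then p7 is forced to False.
  then p5 is forced to False.
  then p9 is forced to False.
  then p3 is forced to False.
  then p4 is forced to False.
The remaining clauses are satisfied by p6 = False, p8 = False.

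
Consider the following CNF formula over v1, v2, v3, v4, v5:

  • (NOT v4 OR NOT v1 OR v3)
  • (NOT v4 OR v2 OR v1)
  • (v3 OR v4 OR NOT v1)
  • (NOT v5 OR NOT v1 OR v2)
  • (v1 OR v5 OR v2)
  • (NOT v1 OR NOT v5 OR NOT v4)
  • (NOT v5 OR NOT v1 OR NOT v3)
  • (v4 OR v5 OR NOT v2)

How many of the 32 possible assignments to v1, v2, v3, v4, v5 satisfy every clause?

Split on v1, then v4.
  v1=1, v4=1: remaining (v2,v3,v5) ∈ {(0,1,0); (1,1,0)} — 2.
  v1=1, v4=0: remaining (v2,v3,v5) ∈ {(0,1,0)} — 1.
  v1=0, v4=1: remaining (v2,v3,v5) ∈ {(1,0,0); (1,0,1); (1,1,0); (1,1,1)} — 4.
  v1=0, v4=0: remaining (v2,v3,v5) ∈ {(0,0,1); (0,1,1); (1,0,1); (1,1,1)} — 4.
Total: 2 + 1 + 4 + 4 = 11.

11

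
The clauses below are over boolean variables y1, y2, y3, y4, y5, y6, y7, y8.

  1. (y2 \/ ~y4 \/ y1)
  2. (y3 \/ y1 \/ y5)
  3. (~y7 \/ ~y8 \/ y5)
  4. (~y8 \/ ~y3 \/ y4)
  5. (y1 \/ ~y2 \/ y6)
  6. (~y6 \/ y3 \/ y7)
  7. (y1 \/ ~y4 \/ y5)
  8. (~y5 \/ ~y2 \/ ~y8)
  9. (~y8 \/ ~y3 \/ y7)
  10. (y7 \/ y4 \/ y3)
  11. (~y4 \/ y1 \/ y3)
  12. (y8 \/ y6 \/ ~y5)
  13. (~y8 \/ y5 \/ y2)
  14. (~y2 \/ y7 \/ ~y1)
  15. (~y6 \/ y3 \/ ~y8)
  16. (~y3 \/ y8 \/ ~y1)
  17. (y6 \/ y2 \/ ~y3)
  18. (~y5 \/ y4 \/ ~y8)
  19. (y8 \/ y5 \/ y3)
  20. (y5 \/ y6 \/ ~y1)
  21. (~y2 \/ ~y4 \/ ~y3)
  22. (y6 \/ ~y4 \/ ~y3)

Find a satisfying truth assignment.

y1 = F, y2 = F, y3 = F, y4 = F, y5 = T, y6 = T, y7 = T, y8 = F

Branch on y1: take y1 = False.
Try y2 = False.
  then y4 is forced to False.
Branch on y3: take y3 = False.
  then y5 is forced to True.
  then y7 is forced to True.
  then y8 is forced to False.
  then y6 is forced to True.
Every clause has at least one true literal under this assignment.
Check each clause:
  1. (y1 \/ ~y4 \/ y2) — ~y4 is true.
  2. (y5 \/ y3 \/ y1) — y5 is true.
  3. (~y7 \/ y5 \/ ~y8) — ~y8 is true.
  4. (~y8 \/ y4 \/ ~y3) — ~y8 is true.
  5. (~y2 \/ y6 \/ y1) — ~y2 is true.
  6. (y7 \/ ~y6 \/ y3) — y7 is true.
  7. (y1 \/ y5 \/ ~y4) — ~y4 is true.
  8. (~y5 \/ ~y8 \/ ~y2) — ~y8 is true.
  9. (y7 \/ ~y3 \/ ~y8) — ~y8 is true.
  10. (y4 \/ y3 \/ y7) — y7 is true.
  11. (y1 \/ y3 \/ ~y4) — ~y4 is true.
  12. (~y5 \/ y8 \/ y6) — y6 is true.
  13. (~y8 \/ y2 \/ y5) — ~y8 is true.
  14. (y7 \/ ~y2 \/ ~y1) — y7 is true.
  15. (~y8 \/ ~y6 \/ y3) — ~y8 is true.
  16. (y8 \/ ~y3 \/ ~y1) — ~y3 is true.
  17. (y2 \/ y6 \/ ~y3) — ~y3 is true.
  18. (~y5 \/ y4 \/ ~y8) — ~y8 is true.
  19. (y3 \/ y5 \/ y8) — y5 is true.
  20. (y5 \/ ~y1 \/ y6) — y5 is true.
  21. (~y3 \/ ~y4 \/ ~y2) — ~y4 is true.
  22. (~y3 \/ y6 \/ ~y4) — ~y4 is true.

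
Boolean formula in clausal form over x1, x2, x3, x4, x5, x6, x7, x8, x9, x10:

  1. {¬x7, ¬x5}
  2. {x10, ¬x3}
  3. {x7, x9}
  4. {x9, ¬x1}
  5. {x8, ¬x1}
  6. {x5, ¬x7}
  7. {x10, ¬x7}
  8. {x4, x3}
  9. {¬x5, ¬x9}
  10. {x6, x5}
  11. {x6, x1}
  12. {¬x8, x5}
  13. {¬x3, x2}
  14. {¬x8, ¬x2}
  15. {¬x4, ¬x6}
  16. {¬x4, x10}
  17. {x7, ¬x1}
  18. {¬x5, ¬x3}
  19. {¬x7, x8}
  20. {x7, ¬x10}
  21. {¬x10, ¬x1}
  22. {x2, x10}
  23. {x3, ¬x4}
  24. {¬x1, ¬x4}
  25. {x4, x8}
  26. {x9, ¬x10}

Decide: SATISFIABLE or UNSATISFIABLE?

UNSATISFIABLE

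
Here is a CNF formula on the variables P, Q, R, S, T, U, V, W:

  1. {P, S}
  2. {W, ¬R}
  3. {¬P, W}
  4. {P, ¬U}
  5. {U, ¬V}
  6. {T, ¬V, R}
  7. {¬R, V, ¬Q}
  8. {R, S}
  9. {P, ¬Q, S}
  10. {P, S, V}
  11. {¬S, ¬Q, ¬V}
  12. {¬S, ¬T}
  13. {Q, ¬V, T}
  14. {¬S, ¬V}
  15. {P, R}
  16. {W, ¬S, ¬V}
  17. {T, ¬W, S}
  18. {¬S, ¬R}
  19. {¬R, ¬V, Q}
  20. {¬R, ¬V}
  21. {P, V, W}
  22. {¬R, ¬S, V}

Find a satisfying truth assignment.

P = T, Q = T, R = F, S = T, T = F, U = F, V = F, W = T

Branch on P: take P = True.
  then W is forced to True.
For the remaining variables, Q = True, R = False, S = True, T = False, U = False, V = False works.
Every clause has at least one true literal under this assignment.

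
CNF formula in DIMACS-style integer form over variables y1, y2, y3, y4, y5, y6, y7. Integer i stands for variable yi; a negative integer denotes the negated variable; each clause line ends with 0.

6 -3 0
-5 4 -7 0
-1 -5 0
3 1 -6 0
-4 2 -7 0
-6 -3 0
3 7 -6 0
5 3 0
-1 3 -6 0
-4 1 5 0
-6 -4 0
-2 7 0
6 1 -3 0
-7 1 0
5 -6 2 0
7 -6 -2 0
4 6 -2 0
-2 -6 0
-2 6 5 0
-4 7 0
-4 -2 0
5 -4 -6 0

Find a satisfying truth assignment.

y1=False, y2=False, y3=False, y4=False, y5=True, y6=False, y7=False

Branch on y1: take y1 = False.
  then y7 is forced to False.
  then y2 is forced to False.
  then y4 is forced to False.
The remaining clauses are satisfied by y3 = False, y5 = True, y6 = False.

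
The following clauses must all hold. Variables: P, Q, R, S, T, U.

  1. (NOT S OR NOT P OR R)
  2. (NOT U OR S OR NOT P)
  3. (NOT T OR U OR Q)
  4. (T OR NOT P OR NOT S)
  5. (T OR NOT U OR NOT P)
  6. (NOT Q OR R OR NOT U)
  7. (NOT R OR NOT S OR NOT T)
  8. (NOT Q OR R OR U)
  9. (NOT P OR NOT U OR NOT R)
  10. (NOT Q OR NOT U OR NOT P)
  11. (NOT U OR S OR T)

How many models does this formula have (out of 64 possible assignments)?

18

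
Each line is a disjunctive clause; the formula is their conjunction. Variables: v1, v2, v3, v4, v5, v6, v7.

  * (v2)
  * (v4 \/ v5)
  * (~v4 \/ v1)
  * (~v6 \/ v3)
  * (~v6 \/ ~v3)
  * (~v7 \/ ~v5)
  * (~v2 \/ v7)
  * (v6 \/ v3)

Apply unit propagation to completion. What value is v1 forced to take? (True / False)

True

(v2) stands alone — v2 = True.
(~v2 \/ v7): since v2 = True, the clause reduces to (v7). v7 = True.
In (~v7 \/ ~v5), ~v7 is now false; ~v5 must hold, so v5 = False.
(v4 \/ v5): since v5 = False, the clause reduces to (v4). v4 = True.
(v1 \/ ~v4) with v4 = True leaves only v1, so v1 = True.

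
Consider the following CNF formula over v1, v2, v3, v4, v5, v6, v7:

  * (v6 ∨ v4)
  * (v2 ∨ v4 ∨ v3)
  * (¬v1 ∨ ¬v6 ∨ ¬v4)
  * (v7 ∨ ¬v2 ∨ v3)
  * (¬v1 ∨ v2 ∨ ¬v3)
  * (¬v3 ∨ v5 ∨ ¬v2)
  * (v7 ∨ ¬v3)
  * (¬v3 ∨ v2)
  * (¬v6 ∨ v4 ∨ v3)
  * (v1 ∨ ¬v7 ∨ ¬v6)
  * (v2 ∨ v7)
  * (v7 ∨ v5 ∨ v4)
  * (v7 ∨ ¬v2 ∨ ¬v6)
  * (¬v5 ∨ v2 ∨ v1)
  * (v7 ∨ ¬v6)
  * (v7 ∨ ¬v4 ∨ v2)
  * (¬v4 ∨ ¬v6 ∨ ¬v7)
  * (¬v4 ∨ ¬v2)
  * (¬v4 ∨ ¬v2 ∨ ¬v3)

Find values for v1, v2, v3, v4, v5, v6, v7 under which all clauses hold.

v1=False, v2=False, v3=False, v4=True, v5=False, v6=False, v7=True

Check each clause:
  1. (v6 ∨ v4) — v4 is true.
  2. (v2 ∨ v4 ∨ v3) — v4 is true.
  3. (¬v6 ∨ ¬v4 ∨ ¬v1) — ¬v6 is true.
  4. (v3 ∨ v7 ∨ ¬v2) — ¬v2 is true.
  5. (¬v3 ∨ v2 ∨ ¬v1) — ¬v3 is true.
  6. (¬v2 ∨ v5 ∨ ¬v3) — ¬v3 is true.
  7. (¬v3 ∨ v7) — ¬v3 is true.
  8. (¬v3 ∨ v2) — ¬v3 is true.
  9. (v3 ∨ ¬v6 ∨ v4) — ¬v6 is true.
  10. (v1 ∨ ¬v7 ∨ ¬v6) — ¬v6 is true.
  11. (v7 ∨ v2) — v7 is true.
  12. (v4 ∨ v5 ∨ v7) — v4 is true.
  13. (¬v6 ∨ ¬v2 ∨ v7) — ¬v6 is true.
  14. (v2 ∨ v1 ∨ ¬v5) — ¬v5 is true.
  15. (v7 ∨ ¬v6) — ¬v6 is true.
  16. (¬v4 ∨ v2 ∨ v7) — v7 is true.
  17. (¬v4 ∨ ¬v6 ∨ ¬v7) — ¬v6 is true.
  18. (¬v2 ∨ ¬v4) — ¬v2 is true.
  19. (¬v3 ∨ ¬v2 ∨ ¬v4) — ¬v3 is true.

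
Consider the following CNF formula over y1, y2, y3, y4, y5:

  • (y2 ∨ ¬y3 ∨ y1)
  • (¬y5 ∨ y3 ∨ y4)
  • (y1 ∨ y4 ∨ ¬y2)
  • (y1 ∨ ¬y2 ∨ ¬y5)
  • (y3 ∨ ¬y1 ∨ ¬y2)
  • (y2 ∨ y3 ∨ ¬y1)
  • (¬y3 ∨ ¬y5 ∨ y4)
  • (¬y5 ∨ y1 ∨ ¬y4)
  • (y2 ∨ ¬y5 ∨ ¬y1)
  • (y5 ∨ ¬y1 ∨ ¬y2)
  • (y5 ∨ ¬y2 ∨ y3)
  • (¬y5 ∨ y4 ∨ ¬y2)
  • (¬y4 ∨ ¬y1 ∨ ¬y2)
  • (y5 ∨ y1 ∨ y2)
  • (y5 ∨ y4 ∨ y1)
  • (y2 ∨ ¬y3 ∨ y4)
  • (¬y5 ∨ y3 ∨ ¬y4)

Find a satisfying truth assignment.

y1=True  y2=False  y3=True  y4=True  y5=False

Branch on y1: take y1 = True.
For the remaining variables, y2 = False, y3 = True, y4 = True, y5 = False works.
Every clause has at least one true literal under this assignment.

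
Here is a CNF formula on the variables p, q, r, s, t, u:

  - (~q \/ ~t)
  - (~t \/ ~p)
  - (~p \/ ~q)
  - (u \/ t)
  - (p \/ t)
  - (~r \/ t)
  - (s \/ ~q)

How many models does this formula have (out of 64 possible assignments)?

10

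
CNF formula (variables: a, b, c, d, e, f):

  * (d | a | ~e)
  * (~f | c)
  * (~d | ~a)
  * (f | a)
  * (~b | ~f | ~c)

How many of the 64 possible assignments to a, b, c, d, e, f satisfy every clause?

13

Split on a, then f.
  a=1, f=1: remaining (b,c,d,e) ∈ {(0,1,0,0); (0,1,0,1)} — 2.
  a=1, f=0: forces d=0; b, c, e free → 2^3 = 8.
  a=0, f=1: remaining (b,c,d,e) ∈ {(0,1,0,0); (0,1,1,0); (0,1,1,1)} — 3.
  a=0, f=0: a clause becomes empty — 0.
Total: 2 + 8 + 3 + 0 = 13.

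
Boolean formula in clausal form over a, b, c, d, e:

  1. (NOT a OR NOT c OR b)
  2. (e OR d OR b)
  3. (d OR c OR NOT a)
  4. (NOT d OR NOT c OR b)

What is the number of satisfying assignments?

20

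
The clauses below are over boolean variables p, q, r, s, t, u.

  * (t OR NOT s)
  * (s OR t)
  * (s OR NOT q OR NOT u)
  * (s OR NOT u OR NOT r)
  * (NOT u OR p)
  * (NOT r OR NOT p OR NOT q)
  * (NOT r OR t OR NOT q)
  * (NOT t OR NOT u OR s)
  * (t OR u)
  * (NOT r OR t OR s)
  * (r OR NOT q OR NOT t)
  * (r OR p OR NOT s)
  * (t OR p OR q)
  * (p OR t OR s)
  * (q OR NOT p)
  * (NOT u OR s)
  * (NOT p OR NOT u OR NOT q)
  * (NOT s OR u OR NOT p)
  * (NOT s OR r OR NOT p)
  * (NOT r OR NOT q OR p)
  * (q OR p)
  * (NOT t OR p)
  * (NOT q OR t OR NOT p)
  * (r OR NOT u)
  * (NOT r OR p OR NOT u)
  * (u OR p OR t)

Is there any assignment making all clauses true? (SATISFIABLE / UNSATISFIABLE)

UNSATISFIABLE

p = True:
  propagation gives q=True, r=False, t=False; an empty clause results — contradiction.
p = False:
  propagation gives u=False, t=True; an empty clause results — contradiction.
Every branch closes, so no satisfying assignment exists.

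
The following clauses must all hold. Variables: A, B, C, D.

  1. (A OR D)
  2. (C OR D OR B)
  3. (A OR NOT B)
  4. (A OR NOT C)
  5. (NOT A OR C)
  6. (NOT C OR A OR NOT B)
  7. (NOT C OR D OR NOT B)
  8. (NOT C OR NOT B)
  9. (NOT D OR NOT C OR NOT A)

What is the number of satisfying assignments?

2

The models are:
  A=0 B=0 C=0 D=1
  A=1 B=0 C=1 D=0
Count: 2.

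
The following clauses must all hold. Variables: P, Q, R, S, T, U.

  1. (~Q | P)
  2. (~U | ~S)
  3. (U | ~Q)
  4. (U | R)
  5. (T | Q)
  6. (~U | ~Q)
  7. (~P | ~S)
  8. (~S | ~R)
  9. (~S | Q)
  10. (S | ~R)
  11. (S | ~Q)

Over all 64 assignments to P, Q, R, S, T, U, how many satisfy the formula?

2

Satisfying assignments:
  P=0 Q=0 R=0 S=0 T=1 U=1
  P=1 Q=0 R=0 S=0 T=1 U=1
Count: 2.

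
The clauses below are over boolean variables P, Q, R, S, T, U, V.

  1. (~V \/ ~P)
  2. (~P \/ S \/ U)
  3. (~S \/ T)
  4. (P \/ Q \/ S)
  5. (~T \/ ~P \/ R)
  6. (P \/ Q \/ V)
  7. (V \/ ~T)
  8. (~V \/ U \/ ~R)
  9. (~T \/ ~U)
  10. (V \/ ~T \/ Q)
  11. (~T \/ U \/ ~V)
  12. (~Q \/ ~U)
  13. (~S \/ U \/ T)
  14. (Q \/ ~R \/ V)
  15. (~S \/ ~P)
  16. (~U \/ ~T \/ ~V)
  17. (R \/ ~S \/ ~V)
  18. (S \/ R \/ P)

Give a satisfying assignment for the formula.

P=T  Q=F  R=F  S=F  T=F  U=T  V=F

Try P = True.
  then V is forced to False.
  then T is forced to False.
  then S is forced to False.
  then U is forced to True.
  then Q is forced to False.
  then R is forced to False.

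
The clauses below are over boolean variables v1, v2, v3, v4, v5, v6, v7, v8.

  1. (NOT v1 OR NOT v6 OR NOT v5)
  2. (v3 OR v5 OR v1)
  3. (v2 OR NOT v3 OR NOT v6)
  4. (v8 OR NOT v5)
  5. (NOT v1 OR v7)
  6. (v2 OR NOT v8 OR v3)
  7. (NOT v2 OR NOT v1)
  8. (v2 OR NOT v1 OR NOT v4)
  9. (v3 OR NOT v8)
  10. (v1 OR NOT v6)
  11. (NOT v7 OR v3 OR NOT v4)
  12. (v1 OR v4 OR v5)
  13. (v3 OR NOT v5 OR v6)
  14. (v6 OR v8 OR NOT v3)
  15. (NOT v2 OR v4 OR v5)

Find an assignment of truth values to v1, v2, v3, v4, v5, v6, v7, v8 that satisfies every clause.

Branch on v1: take v1 = False.
  then v6 is forced to False.
For the remaining variables, v2 = False, v3 = True, v4 = True, v5 = True, v7 = True, v8 = True works.

v1 = F, v2 = F, v3 = T, v4 = T, v5 = T, v6 = F, v7 = T, v8 = T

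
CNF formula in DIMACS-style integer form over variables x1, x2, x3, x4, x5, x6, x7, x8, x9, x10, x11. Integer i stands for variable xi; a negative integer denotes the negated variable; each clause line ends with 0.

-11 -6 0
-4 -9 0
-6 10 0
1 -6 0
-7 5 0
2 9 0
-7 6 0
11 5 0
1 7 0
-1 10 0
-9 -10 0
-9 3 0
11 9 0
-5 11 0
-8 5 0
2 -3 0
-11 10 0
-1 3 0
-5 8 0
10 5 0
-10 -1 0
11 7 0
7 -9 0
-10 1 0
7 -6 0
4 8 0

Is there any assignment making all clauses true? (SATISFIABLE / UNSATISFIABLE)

x10 = True:
  propagation gives x9=False, x2=True, x11=True, x6=False; an empty clause results — contradiction.
x10 = False:
  propagation gives x6=False, x7=False, x1=True; an empty clause results — contradiction.
Every branch closes, so no satisfying assignment exists.

UNSATISFIABLE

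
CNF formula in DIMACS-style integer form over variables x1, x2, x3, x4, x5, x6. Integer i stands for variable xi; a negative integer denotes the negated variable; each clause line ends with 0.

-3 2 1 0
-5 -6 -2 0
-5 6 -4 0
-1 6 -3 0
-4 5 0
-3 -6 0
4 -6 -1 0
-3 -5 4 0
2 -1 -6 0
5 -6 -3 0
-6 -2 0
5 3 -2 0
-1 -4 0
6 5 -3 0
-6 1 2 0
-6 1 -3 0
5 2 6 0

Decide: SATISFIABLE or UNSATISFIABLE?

Branch on x1: take x1 = True.
  then x4 is forced to False.
  then x6 is forced to False.
  then x3 is forced to False.
Branch on x2: take x2 = False.
  then x5 is forced to True.
So x1 = True  x2 = False  x3 = False  x4 = False  x5 = True  x6 = False is a satisfying assignment.

SATISFIABLE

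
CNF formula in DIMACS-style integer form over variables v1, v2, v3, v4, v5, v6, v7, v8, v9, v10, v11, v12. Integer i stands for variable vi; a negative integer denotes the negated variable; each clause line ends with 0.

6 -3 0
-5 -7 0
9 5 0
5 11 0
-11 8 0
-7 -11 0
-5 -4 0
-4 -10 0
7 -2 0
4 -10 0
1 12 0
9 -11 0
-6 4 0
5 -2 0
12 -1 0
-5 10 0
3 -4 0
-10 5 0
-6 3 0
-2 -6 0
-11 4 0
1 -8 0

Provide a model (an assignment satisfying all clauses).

v1=T, v2=F, v3=T, v4=T, v5=F, v6=T, v7=F, v8=T, v9=T, v10=F, v11=T, v12=T

Check each clause:
  1. (!v3 || v6) — v6 is true.
  2. (!v5 || !v7) — !v7 is true.
  3. (v9 || v5) — v9 is true.
  4. (v5 || v11) — v11 is true.
  5. (v8 || !v11) — v8 is true.
  6. (!v11 || !v7) — !v7 is true.
  7. (!v5 || !v4) — !v5 is true.
  8. (!v10 || !v4) — !v10 is true.
  9. (!v2 || v7) — !v2 is true.
  10. (v4 || !v10) — v4 is true.
  11. (v12 || v1) — v1 is true.
  12. (!v11 || v9) — v9 is true.
  13. (!v6 || v4) — v4 is true.
  14. (v5 || !v2) — !v2 is true.
  15. (!v1 || v12) — v12 is true.
  16. (!v5 || v10) — !v5 is true.
  17. (!v4 || v3) — v3 is true.
  18. (!v10 || v5) — !v10 is true.
  19. (v3 || !v6) — v3 is true.
  20. (!v6 || !v2) — !v2 is true.
  21. (!v11 || v4) — v4 is true.
  22. (v1 || !v8) — v1 is true.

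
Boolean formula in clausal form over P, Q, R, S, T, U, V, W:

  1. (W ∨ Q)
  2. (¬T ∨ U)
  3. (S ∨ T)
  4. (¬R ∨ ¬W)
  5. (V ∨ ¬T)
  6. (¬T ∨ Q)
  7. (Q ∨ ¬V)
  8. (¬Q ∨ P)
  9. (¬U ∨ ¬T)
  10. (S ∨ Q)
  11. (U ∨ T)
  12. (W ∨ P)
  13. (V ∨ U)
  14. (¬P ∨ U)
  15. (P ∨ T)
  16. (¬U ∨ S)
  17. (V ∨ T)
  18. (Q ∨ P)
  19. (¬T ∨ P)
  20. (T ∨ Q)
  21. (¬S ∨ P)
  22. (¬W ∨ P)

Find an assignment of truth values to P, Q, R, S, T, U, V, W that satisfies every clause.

P=1  Q=1  R=0  S=1  T=0  U=1  V=1  W=0

R occurs only negated in the remaining clauses — set R = False.
Try P = True.
  then U is forced to True.
  then T is forced to False.
  then S is forced to True.
  then V is forced to True.
  then Q is forced to True.
W is now unconstrained; take W = False.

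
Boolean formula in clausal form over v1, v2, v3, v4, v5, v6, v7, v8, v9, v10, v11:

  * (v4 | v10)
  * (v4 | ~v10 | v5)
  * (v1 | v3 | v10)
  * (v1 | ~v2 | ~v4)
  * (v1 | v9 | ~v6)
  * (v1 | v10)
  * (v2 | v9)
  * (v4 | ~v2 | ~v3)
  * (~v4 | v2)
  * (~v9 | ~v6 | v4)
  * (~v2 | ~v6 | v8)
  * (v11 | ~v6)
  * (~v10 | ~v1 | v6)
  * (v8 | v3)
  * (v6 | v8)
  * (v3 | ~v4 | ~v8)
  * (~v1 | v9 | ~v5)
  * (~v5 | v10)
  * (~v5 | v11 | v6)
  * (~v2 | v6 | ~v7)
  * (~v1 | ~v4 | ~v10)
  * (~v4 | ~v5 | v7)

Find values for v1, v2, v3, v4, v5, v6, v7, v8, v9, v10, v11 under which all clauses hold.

v1 = T, v2 = T, v3 = T, v4 = T, v5 = F, v6 = T, v7 = T, v8 = T, v9 = F, v10 = F, v11 = T

Pure literal: v11 appears only positively; assign v11 = True.
Set v1 = True and propagate.
The remaining clauses are satisfied by v2 = True, v3 = True, v4 = True, v5 = False, v6 = True, v7 = True, v8 = True, v9 = False, v10 = False.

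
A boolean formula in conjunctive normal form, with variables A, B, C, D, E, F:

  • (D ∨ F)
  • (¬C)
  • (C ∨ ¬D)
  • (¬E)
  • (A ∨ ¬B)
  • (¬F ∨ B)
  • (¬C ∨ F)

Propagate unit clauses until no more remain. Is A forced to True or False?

Unit clause (¬C) sets C = False.
In (¬D ∨ C), C is now false; ¬D must hold, so D = False.
(D ∨ F) with D = False leaves only F, so F = True.
Unit clause (¬E) sets E = False.
(B ∨ ¬F): since F = True, the clause reduces to (B). B = True.
(A ∨ ¬B): since B = True, the clause reduces to (A). A = True.

True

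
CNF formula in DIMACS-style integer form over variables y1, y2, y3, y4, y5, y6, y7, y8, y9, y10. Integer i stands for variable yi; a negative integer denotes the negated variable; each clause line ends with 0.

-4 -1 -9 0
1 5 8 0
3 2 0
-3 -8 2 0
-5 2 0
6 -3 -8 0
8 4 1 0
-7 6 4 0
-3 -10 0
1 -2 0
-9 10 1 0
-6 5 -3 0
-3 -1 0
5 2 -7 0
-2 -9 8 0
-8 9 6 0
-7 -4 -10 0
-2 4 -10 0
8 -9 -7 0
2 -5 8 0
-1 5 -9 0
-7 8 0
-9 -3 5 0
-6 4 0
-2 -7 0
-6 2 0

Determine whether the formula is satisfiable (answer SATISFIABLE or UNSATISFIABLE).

SATISFIABLE

Pure literal: y7 appears only negated; assign y7 = False.
Try y1 = True.
  then y3 is forced to False.
  then y2 is forced to True.
The remaining clauses are satisfied by y4 = True, y5 = True, y6 = True, y8 = False, y9 = False, y10 = True.
So y1=1, y2=1, y3=0, y4=1, y5=1, y6=1, y7=0, y8=0, y9=0, y10=1 is a satisfying assignment.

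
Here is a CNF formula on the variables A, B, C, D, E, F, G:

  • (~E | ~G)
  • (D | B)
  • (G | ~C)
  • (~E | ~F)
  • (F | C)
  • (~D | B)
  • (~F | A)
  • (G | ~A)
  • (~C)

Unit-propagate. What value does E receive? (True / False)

Unit clause (~C) sets C = False.
In (C | F), C is now false; F must hold, so F = True.
(~F | ~E) with F = True leaves only ~E, so E = False.

False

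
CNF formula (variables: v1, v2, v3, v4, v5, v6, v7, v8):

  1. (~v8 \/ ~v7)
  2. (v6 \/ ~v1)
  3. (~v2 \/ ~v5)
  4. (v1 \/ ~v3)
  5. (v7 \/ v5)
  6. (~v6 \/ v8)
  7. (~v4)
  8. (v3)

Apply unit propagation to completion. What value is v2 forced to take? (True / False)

(~v4) is a unit clause: v4 = False.
Unit clause (v3) sets v3 = True.
In (~v3 \/ v1), ~v3 is now false; v1 must hold, so v1 = True.
(v6 \/ ~v1): since v1 = True, the clause reduces to (v6). v6 = True.
(v8 \/ ~v6) with v6 = True leaves only v8, so v8 = True.
In (~v8 \/ ~v7), ~v8 is now false; ~v7 must hold, so v7 = False.
(v7 \/ v5) with v7 = False leaves only v5, so v5 = True.
In (~v2 \/ ~v5), ~v5 is now false; ~v2 must hold, so v2 = False.

False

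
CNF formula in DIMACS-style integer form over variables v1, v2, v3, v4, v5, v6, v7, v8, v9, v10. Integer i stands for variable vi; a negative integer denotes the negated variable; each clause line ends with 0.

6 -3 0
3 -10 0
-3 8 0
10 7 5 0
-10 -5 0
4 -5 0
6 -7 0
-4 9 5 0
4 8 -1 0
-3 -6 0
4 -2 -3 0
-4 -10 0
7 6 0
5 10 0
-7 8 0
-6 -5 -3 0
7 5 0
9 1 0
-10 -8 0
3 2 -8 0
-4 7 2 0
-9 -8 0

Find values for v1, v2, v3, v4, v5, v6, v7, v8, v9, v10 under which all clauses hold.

Branch on v1: take v1 = True.
Branch on v2: take v2 = True.
Branch on v3: take v3 = False.
  then v10 is forced to False.
  then v5 is forced to True.
  then v4 is forced to True.
The remaining clauses are satisfied by v6 = True, v7 = False, v8 = True, v9 = False.
Check each clause:
  1. (~v3 \/ v6) — ~v3 is true.
  2. (v3 \/ ~v10) — ~v10 is true.
  3. (~v3 \/ v8) — v8 is true.
  4. (v10 \/ v7 \/ v5) — v5 is true.
  5. (~v5 \/ ~v10) — ~v10 is true.
  6. (~v5 \/ v4) — v4 is true.
  7. (v6 \/ ~v7) — ~v7 is true.
  8. (~v4 \/ v5 \/ v9) — v5 is true.
  9. (v4 \/ ~v1 \/ v8) — v8 is true.
  10. (~v3 \/ ~v6) — ~v3 is true.
  11. (~v2 \/ v4 \/ ~v3) — v4 is true.
  12. (~v4 \/ ~v10) — ~v10 is true.
  13. (v6 \/ v7) — v6 is true.
  14. (v5 \/ v10) — v5 is true.
  15. (v8 \/ ~v7) — v8 is true.
  16. (~v3 \/ ~v5 \/ ~v6) — ~v3 is true.
  17. (v5 \/ v7) — v5 is true.
  18. (v1 \/ v9) — v1 is true.
  19. (~v10 \/ ~v8) — ~v10 is true.
  20. (v3 \/ ~v8 \/ v2) — v2 is true.
  21. (v2 \/ v7 \/ ~v4) — v2 is true.
  22. (~v9 \/ ~v8) — ~v9 is true.

v1=T, v2=T, v3=F, v4=T, v5=T, v6=T, v7=F, v8=T, v9=F, v10=F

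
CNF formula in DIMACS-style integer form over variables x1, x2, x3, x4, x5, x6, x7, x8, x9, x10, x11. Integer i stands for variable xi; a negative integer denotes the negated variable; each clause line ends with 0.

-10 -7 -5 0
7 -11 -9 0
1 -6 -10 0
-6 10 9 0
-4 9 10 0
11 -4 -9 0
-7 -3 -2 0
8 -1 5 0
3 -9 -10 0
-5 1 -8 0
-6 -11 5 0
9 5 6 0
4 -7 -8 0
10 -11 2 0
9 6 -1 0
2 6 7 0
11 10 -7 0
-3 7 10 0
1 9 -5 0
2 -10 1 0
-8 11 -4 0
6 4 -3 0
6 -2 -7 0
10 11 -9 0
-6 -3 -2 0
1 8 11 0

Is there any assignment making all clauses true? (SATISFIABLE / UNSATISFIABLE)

SATISFIABLE

Try x1 = True.
Branch on x2: take x2 = True.
The remaining clauses are satisfied by x3 = False, x4 = True, x5 = True, x6 = True, x7 = True, x8 = False, x9 = True, x10 = False, x11 = True.
So x1=True, x2=True, x3=False, x4=True, x5=True, x6=True, x7=True, x8=False, x9=True, x10=False, x11=True is a satisfying assignment.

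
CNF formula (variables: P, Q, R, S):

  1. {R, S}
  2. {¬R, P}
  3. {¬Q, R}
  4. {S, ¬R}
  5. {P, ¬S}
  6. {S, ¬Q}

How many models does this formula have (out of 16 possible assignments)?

Satisfying assignments:
  P=T Q=F R=F S=T
  P=T Q=F R=T S=T
  P=T Q=T R=T S=T
That's 3 in total.

3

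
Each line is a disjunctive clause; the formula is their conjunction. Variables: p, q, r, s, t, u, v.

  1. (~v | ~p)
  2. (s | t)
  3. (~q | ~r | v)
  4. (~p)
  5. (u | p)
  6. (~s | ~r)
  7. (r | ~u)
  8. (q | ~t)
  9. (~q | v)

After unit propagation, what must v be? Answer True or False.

(~p) is a unit clause: p = False.
(u | p) with p = False leaves only u, so u = True.
From (r | ~u) and u = True: r = True.
From (~s | ~r) and r = True: s = False.
In (s | t), s is now false; t must hold, so t = True.
(q | ~t): since t = True, the clause reduces to (q). q = True.
(~r | v | ~q): since r = True, q = True, the clause reduces to (v). v = True.

True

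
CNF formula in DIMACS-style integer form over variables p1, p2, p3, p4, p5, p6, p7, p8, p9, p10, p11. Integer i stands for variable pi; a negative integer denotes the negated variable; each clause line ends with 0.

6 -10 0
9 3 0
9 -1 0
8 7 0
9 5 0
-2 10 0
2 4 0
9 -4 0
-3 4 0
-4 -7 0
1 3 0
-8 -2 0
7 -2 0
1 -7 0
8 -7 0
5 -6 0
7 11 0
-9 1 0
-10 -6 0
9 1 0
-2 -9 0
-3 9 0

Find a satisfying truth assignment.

Pure literal: p5 appears only positively; assign p5 = True.
p11 occurs only positively in the remaining clauses — set p11 = True.
Try p1 = True.
  then p9 is forced to True.
  then p2 is forced to False.
  then p4 is forced to True.
  then p7 is forced to False.
  then p8 is forced to True.
The remaining clauses are satisfied by p3 = True, p6 = True, p10 = False.

p1=T, p2=F, p3=T, p4=T, p5=T, p6=T, p7=F, p8=T, p9=T, p10=F, p11=T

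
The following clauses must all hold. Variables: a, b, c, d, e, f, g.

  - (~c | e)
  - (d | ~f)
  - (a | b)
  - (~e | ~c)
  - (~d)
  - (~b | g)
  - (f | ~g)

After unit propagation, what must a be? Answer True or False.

True

Unit clause (~d) sets d = False.
From (d | ~f) and d = False: f = False.
In (~g | f), f is now false; ~g must hold, so g = False.
From (~b | g) and g = False: b = False.
From (a | b) and b = False: a = True.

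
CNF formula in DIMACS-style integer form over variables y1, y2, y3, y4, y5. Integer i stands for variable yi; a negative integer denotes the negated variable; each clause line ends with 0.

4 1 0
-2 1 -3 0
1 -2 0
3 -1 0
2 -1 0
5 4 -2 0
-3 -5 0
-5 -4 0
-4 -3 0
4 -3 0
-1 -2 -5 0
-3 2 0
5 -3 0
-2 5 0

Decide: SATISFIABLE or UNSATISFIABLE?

SATISFIABLE

Set y1 = False and propagate.
  then y4 is forced to True.
  then y2 is forced to False.
  then y5 is forced to False.
  then y3 is forced to False.
Every clause has at least one true literal under this assignment.
So y1 = 0  y2 = 0  y3 = 0  y4 = 1  y5 = 0 is a satisfying assignment.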